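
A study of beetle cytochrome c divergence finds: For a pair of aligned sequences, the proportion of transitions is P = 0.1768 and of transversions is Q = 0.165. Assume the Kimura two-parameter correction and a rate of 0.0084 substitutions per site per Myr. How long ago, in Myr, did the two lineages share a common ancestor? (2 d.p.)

Under the Kimura two-parameter model, d = −½ ln(1 − 2P − Q) − ¼ ln(1 − 2Q).
1 − 2P − Q = 0.4814, giving −½ ln(0.4814) = 0.365528.
1 − 2Q = 0.67, giving −¼ ln(0.67) = 0.100119.
d = 0.365528 + 0.100119 = 0.465647.
Under a molecular clock d = 2μt, so t = d/(2μ) = 0.465647 / (2 × 0.0084) = 27.72 Myr.

27.72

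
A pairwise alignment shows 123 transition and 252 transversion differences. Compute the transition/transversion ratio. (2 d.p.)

R = 123/252 = 0.488095… ≈ 0.49 (to 2 d.p.).

0.49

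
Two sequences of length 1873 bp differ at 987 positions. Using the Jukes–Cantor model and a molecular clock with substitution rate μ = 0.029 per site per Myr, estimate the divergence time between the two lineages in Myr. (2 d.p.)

p = 987/1873 ≈ 0.526962.
d = −(3/4) ln(1 − 4p/3) = −0.75 ln(1 − 0.702616) = −0.75 ln(0.297384)
  = −0.75 × (-1.212731) = 0.909548 substitutions/site.
Under a molecular clock d = 2μt, so t = d/(2μ) = 0.909548 / (2 × 0.029) = 15.68 Myr.

15.68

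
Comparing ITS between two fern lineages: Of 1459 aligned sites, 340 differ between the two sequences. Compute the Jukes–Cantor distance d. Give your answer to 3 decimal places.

0.279

p = 340/1459 ≈ 0.233036.
d = −(3/4) ln(1 − 4p/3) = −0.75 ln(1 − 0.310715) = −0.75 ln(0.689285)
  = −0.75 × (-0.372100) = 0.279075 substitutions/site.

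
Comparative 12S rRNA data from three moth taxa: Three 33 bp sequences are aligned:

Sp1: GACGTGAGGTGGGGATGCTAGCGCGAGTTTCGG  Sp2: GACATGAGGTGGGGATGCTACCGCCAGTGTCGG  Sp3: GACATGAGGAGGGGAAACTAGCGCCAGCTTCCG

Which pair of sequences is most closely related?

Sp1 and Sp2

Sp1–Sp2: 4/33 differ, p = 0.121, d = 0.132.
Sp1–Sp3: 7/33 differ, p = 0.212, d = 0.249.
Sp2–Sp3: 7/33 differ, p = 0.212, d = 0.249.
The smallest distance is between Sp1 and Sp2.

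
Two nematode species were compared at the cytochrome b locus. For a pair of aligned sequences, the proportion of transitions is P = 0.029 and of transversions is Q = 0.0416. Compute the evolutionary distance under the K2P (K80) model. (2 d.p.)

Under the Kimura two-parameter model, d = −½ ln(1 − 2P − Q) − ¼ ln(1 − 2Q).
1 − 2P − Q = 0.9004, giving −½ ln(0.9004) = 0.052458.
1 − 2Q = 0.9168, giving −¼ ln(0.9168) = 0.021716.
d = 0.052458 + 0.021716 = 0.074174.

0.07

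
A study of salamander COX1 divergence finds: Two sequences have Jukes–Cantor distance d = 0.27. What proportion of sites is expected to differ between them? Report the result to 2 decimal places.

p = (3/4)(1 − e^(−4d/3)) = 0.75 × (1 − e^(-0.36)) = 0.75 × (1 − 0.697676) = 0.226743.

0.23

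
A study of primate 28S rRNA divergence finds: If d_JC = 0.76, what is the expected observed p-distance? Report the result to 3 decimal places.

0.478

p = (3/4)(1 − e^(−4d/3)) = 0.75 × (1 − e^(-1.013333)) = 0.75 × (1 − 0.363007) = 0.477745.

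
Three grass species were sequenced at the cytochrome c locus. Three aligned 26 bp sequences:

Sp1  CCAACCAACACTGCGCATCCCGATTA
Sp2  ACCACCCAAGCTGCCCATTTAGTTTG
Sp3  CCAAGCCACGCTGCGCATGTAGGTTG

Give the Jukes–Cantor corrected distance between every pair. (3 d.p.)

d(Sp1,Sp2) = 0.623, d(Sp1,Sp3) = 0.396, d(Sp2,Sp3) = 0.334

Sp1–Sp2: 11/26 sites differ → p ≈ 0.423077, d = −0.75 ln(1 − 0.564103) = 0.622762 ≈ 0.623.
Sp1–Sp3: 8/26 sites differ → p ≈ 0.307692, d = −0.75 ln(1 − 0.410256) = 0.396050 ≈ 0.396.
Sp2–Sp3: 7/26 sites differ → p ≈ 0.269231, d = −0.75 ln(1 − 0.358975) = 0.333515 ≈ 0.334.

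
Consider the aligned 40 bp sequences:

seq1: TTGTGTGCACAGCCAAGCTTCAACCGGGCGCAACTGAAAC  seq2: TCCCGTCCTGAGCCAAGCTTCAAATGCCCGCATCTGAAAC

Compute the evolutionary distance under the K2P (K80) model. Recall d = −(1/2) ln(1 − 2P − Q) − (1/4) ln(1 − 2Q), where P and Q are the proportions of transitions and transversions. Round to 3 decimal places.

Of 40 sites, 3 differences are transitions and 8 are transversions, so P = 3/40 = 0.075 and Q = 8/40 = 0.2.
Under the Kimura two-parameter model, d = −½ ln(1 − 2P − Q) − ¼ ln(1 − 2Q).
1 − 2P − Q = 0.65, giving −½ ln(0.65) = 0.215391.
1 − 2Q = 0.6, giving −¼ ln(0.6) = 0.127706.
d = 0.215391 + 0.127706 = 0.343097.

0.343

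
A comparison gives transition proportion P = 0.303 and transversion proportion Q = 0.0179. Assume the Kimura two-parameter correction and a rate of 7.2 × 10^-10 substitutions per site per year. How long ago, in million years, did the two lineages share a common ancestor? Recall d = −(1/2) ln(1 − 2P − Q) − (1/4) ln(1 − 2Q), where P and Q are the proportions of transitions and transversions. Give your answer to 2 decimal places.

345.88

Under the Kimura two-parameter model, d = −½ ln(1 − 2P − Q) − ¼ ln(1 − 2Q).
1 − 2P − Q = 0.3761, giving −½ ln(0.3761) = 0.488950.
1 − 2Q = 0.9642, giving −¼ ln(0.9642) = 0.009114.
d = 0.488950 + 0.009114 = 0.498064.
Under a molecular clock d = 2μt, so t = d/(2μ) = 0.498064 / (2 × 7.2 × 10^-10) = 345.88 million years.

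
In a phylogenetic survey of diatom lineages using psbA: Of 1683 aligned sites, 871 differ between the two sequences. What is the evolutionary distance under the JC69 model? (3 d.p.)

p = 871/1683 ≈ 0.517528.
d = −(3/4) ln(1 − 4p/3) = −0.75 ln(1 − 0.690037) = −0.75 ln(0.309963)
  = −0.75 × (-1.171302) = 0.878477 substitutions/site.

0.878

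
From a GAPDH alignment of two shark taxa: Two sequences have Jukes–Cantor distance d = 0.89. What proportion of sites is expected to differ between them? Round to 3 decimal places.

0.521

p = (3/4)(1 − e^(−4d/3)) = 0.75 × (1 − e^(-1.186667)) = 0.75 × (1 − 0.305237) = 0.521072.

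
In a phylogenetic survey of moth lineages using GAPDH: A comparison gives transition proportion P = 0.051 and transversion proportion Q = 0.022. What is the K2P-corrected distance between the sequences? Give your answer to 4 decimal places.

Under the Kimura two-parameter model, d = −½ ln(1 − 2P − Q) − ¼ ln(1 − 2Q).
1 − 2P − Q = 0.876, giving −½ ln(0.876) = 0.066195.
1 − 2Q = 0.956, giving −¼ ln(0.956) = 0.011249.
d = 0.066195 + 0.011249 = 0.077444.

0.0774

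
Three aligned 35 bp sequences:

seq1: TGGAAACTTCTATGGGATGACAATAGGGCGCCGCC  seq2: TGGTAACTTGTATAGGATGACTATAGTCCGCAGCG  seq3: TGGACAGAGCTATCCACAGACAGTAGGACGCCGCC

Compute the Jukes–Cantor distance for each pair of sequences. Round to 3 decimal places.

seq1–seq2: 8/35 sites differ → p ≈ 0.228571, d = −0.75 ln(1 − 0.304761) = 0.272625 ≈ 0.273.
seq1–seq3: 11/35 sites differ → p ≈ 0.314286, d = −0.75 ln(1 − 0.419048) = 0.407315 ≈ 0.407.
seq2–seq3: 17/35 sites differ → p ≈ 0.485714, d = −0.75 ln(1 − 0.647619) = 0.782282 ≈ 0.782.

d(seq1,seq2) = 0.273, d(seq1,seq3) = 0.407, d(seq2,seq3) = 0.782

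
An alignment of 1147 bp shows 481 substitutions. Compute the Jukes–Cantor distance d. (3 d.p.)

0.614

p = 481/1147 ≈ 0.419355.
d = −(3/4) ln(1 − 4p/3) = −0.75 ln(1 − 0.55914) = −0.75 ln(0.44086)
  = −0.75 × (-0.819028) = 0.614271 substitutions/site.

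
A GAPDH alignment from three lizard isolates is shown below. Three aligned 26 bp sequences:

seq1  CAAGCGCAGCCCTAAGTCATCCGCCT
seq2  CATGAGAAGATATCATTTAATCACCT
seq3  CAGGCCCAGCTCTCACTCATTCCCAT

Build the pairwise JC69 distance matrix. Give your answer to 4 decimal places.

seq1–seq2: 12/26 sites differ → p ≈ 0.461538, d = −0.75 ln(1 − 0.615384) = 0.716632 ≈ 0.7166.
seq1–seq3: 8/26 sites differ → p ≈ 0.307692, d = −0.75 ln(1 − 0.410256) = 0.396050 ≈ 0.3961.
seq2–seq3: 11/26 sites differ → p ≈ 0.423077, d = −0.75 ln(1 − 0.564103) = 0.622762 ≈ 0.6228.

d(seq1,seq2) = 0.7166, d(seq1,seq3) = 0.3961, d(seq2,seq3) = 0.6228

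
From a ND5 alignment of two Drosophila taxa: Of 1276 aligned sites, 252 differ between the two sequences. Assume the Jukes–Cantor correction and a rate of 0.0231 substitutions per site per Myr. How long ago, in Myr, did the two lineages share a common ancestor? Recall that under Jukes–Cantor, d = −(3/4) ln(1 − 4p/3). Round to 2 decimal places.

p = 252/1276 ≈ 0.197492.
d = −(3/4) ln(1 − 4p/3) = −0.75 ln(1 − 0.263323) = −0.75 ln(0.736677)
  = −0.75 × (-0.305606) = 0.229205 substitutions/site.
Under a molecular clock d = 2μt, so t = d/(2μ) = 0.229205 / (2 × 0.0231) = 4.96 Myr.

4.96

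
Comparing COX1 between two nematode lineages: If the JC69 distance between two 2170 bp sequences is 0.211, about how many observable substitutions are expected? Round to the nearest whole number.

399

Invert JC69: p = (3/4)(1 − e^(−4d/3)) = 0.75 × (1 − e^(-0.281333)) = 0.75 × (1 − 0.754777) = 0.183917.
Expected differing sites = pL ≈ 0.183917 × 2170 = 399.09989 ≈ 399.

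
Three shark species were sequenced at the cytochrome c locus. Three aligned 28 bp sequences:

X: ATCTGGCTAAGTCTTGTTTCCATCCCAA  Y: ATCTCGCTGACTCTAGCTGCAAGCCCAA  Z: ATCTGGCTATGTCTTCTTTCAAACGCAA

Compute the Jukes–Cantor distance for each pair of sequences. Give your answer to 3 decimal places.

d(X,Y) = 0.360, d(X,Z) = 0.204, d(Y,Z) = 0.485

X–Y: 8/28 sites differ → p ≈ 0.285714, d = −0.75 ln(1 − 0.380952) = 0.359679 ≈ 0.360.
X–Z: 5/28 sites differ → p ≈ 0.178571, d = −0.75 ln(1 − 0.238095) = 0.203950 ≈ 0.204.
Y–Z: 10/28 sites differ → p ≈ 0.357143, d = −0.75 ln(1 − 0.476191) = 0.484971 ≈ 0.485.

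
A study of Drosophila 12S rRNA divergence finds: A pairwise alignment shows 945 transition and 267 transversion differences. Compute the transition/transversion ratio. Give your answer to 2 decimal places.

3.54

R = 945/267 = 3.539325… ≈ 3.54 (to 2 d.p.).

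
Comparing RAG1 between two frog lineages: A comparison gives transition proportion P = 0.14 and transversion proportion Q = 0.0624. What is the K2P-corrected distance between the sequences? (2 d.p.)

Under the Kimura two-parameter model, d = −½ ln(1 − 2P − Q) − ¼ ln(1 − 2Q).
1 − 2P − Q = 0.6576, giving −½ ln(0.6576) = 0.209579.
1 − 2Q = 0.8752, giving −¼ ln(0.8752) = 0.033326.
d = 0.209579 + 0.033326 = 0.242905.

0.24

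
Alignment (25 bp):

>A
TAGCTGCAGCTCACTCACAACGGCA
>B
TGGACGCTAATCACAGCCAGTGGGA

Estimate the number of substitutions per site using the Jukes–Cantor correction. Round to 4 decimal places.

0.7662

The sequences differ at 12 of 25 sites, so p = 12/25 = 0.48.
d = −(3/4) ln(1 − 4p/3) = −0.75 ln(1 − 0.64) = −0.75 ln(0.36)
  = −0.75 × (-1.021651) = 0.766238 substitutions/site.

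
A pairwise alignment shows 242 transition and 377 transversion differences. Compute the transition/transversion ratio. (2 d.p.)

R = 242/377 = 0.641909… ≈ 0.64 (to 2 d.p.).

0.64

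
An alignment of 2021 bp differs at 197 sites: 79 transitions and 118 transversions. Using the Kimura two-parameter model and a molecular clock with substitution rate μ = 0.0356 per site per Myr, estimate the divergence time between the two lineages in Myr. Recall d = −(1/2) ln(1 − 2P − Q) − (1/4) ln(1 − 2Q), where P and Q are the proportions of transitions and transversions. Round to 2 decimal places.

P = 79/2021 ≈ 0.03909 and Q = 118/2021 ≈ 0.058387.
Under the Kimura two-parameter model, d = −½ ln(1 − 2P − Q) − ¼ ln(1 − 2Q).
1 − 2P − Q = 0.863433, giving −½ ln(0.863433) = 0.073419.
1 − 2Q = 0.883226, giving −¼ ln(0.883226) = 0.031044.
d = 0.073419 + 0.031044 = 0.104463.
Under a molecular clock d = 2μt, so t = d/(2μ) = 0.104463 / (2 × 0.0356) = 1.47 Myr.

1.47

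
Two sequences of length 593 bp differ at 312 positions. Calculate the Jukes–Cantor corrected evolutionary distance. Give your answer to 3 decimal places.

0.907

p = 312/593 ≈ 0.526138.
d = −(3/4) ln(1 − 4p/3) = −0.75 ln(1 − 0.701517) = −0.75 ln(0.298483)
  = −0.75 × (-1.209042) = 0.906782 substitutions/site.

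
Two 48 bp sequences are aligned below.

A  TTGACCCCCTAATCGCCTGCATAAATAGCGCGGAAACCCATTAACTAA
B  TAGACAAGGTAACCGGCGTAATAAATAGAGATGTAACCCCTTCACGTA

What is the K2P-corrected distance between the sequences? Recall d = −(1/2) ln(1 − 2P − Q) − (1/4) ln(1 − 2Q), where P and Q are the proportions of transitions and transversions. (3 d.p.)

Of 48 sites, 1 differences are transitions and 17 are transversions, so P = 1/48 ≈ 0.020833 and Q = 17/48 ≈ 0.354167.
Under the Kimura two-parameter model, d = −½ ln(1 − 2P − Q) − ¼ ln(1 − 2Q).
1 − 2P − Q = 0.604167, giving −½ ln(0.604167) = 0.251952.
1 − 2Q = 0.291666, giving −¼ ln(0.291666) = 0.308036.
d = 0.251952 + 0.308036 = 0.559988.

0.560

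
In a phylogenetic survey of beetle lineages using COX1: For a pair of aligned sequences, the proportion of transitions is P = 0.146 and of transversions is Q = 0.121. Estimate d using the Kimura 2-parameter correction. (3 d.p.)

Under the Kimura two-parameter model, d = −½ ln(1 − 2P − Q) − ¼ ln(1 − 2Q).
1 − 2P − Q = 0.587, giving −½ ln(0.587) = 0.266365.
1 − 2Q = 0.758, giving −¼ ln(0.758) = 0.069268.
d = 0.266365 + 0.069268 = 0.335633.

0.336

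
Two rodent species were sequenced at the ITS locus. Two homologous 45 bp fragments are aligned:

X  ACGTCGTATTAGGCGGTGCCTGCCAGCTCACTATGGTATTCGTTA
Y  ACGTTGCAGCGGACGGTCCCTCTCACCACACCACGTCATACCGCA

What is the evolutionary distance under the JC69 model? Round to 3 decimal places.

The sequences differ at 19 of 45 sites, so p = 19/45 ≈ 0.422222.
d = −(3/4) ln(1 − 4p/3) = −0.75 ln(1 − 0.562963) = −0.75 ln(0.437037)
  = −0.75 × (-0.827737) = 0.620803 substitutions/site.

0.621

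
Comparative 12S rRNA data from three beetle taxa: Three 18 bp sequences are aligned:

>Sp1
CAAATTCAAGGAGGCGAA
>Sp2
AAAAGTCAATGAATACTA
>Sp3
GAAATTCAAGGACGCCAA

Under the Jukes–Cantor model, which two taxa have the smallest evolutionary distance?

Sp1–Sp2: 8/18 differ, p = 0.444, d = 0.673.
Sp1–Sp3: 3/18 differ, p = 0.167, d = 0.188.
Sp2–Sp3: 7/18 differ, p = 0.389, d = 0.548.
The smallest distance is between Sp1 and Sp3.

Sp1 and Sp3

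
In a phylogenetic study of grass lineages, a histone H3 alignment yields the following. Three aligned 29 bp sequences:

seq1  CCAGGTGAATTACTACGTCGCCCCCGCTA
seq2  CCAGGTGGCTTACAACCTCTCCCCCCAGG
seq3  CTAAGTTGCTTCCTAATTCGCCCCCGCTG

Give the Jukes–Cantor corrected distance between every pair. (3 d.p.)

seq1–seq2: 9/29 sites differ → p ≈ 0.310345, d = −0.75 ln(1 − 0.413793) = 0.400562 ≈ 0.401.
seq1–seq3: 9/29 sites differ → p ≈ 0.310345, d = −0.75 ln(1 − 0.413793) = 0.400562 ≈ 0.401.
seq2–seq3: 11/29 sites differ → p ≈ 0.37931, d = −0.75 ln(1 − 0.505747) = 0.528531 ≈ 0.529.

d(seq1,seq2) = 0.401, d(seq1,seq3) = 0.401, d(seq2,seq3) = 0.529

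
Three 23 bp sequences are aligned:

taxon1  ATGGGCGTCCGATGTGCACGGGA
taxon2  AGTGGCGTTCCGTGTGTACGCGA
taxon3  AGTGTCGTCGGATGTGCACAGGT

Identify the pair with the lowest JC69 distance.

taxon1 and taxon3

taxon1–taxon2: 7/23 differ, p = 0.304, d = 0.390.
taxon1–taxon3: 6/23 differ, p = 0.261, d = 0.321.
taxon2–taxon3: 9/23 differ, p = 0.391, d = 0.553.
The smallest distance is between taxon1 and taxon3.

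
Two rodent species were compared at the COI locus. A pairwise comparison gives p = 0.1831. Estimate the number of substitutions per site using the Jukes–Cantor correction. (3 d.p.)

d = −(3/4) ln(1 − 4p/3) = −0.75 ln(1 − 0.244133) = −0.75 ln(0.755867)
  = −0.75 × (-0.279890) = 0.209918 substitutions/site.

0.210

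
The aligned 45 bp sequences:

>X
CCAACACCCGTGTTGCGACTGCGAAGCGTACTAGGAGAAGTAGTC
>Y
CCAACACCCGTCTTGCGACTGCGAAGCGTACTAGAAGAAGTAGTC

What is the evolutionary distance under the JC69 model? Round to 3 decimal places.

0.046

The sequences differ at 2 of 45 sites (12, 35), so p = 2/45 ≈ 0.044444.
d = −(3/4) ln(1 − 4p/3) = −0.75 ln(1 − 0.059259) = −0.75 ln(0.940741)
  = −0.75 × (-0.061087) = 0.045815 substitutions/site.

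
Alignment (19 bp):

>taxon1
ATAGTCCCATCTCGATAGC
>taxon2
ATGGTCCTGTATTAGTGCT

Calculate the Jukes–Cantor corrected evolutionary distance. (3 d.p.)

0.907

The sequences differ at 10 of 19 sites (3, 8, 9, 11, 13, 14, 15, 17, 18, 19), so p = 10/19 ≈ 0.526316.
d = −(3/4) ln(1 − 4p/3) = −0.75 ln(1 − 0.701755) = −0.75 ln(0.298245)
  = −0.75 × (-1.209840) = 0.907380 substitutions/site.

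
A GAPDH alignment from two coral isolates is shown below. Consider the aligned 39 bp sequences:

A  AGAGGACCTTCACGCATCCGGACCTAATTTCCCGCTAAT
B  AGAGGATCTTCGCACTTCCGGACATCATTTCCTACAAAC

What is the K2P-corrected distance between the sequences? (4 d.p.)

0.3214

Of 39 sites, 6 differences are transitions and 4 are transversions, so P = 6/39 ≈ 0.153846 and Q = 4/39 ≈ 0.102564.
Under the Kimura two-parameter model, d = −½ ln(1 − 2P − Q) − ¼ ln(1 − 2Q).
1 − 2P − Q = 0.589744, giving −½ ln(0.589744) = 0.264033.
1 − 2Q = 0.794872, giving −¼ ln(0.794872) = 0.057394.
d = 0.264033 + 0.057394 = 0.321427.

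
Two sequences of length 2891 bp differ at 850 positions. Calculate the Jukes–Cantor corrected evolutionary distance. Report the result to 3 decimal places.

0.373

p = 850/2891 ≈ 0.294016.
d = −(3/4) ln(1 − 4p/3) = −0.75 ln(1 − 0.392021) = −0.75 ln(0.607979)
  = −0.75 × (-0.497615) = 0.373211 substitutions/site.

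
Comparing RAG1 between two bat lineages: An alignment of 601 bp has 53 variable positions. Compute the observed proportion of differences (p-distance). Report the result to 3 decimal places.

p = 53/601 = 0.088186… ≈ 0.088 (to 3 d.p.).

0.088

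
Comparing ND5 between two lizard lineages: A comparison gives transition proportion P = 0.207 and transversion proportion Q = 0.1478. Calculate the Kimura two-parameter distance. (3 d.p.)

Under the Kimura two-parameter model, d = −½ ln(1 − 2P − Q) − ¼ ln(1 − 2Q).
1 − 2P − Q = 0.4382, giving −½ ln(0.4382) = 0.412540.
1 − 2Q = 0.7044, giving −¼ ln(0.7044) = 0.087602.
d = 0.412540 + 0.087602 = 0.500142.

0.500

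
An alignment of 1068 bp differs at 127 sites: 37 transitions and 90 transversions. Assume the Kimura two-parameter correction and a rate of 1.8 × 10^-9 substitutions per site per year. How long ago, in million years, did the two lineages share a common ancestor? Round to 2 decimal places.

35.97

P = 37/1068 ≈ 0.034644 and Q = 90/1068 ≈ 0.08427.
Under the Kimura two-parameter model, d = −½ ln(1 − 2P − Q) − ¼ ln(1 − 2Q).
1 − 2P − Q = 0.846442, giving −½ ln(0.846442) = 0.083357.
1 − 2Q = 0.83146, giving −¼ ln(0.83146) = 0.046143.
d = 0.083357 + 0.046143 = 0.129500.
Under a molecular clock d = 2μt, so t = d/(2μ) = 0.129500 / (2 × 1.8 × 10^-9) = 35.97 million years.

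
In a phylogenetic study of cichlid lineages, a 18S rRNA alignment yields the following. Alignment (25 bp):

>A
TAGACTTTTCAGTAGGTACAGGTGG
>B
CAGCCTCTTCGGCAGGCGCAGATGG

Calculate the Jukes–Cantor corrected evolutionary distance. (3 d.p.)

The sequences differ at 8 of 25 sites (1, 4, 7, 11, 13, 17, 18, 22), so p = 8/25 = 0.32.
d = −(3/4) ln(1 − 4p/3) = −0.75 ln(1 − 0.426667) = −0.75 ln(0.573333)
  = −0.75 × (-0.556289) = 0.417217 substitutions/site.

0.417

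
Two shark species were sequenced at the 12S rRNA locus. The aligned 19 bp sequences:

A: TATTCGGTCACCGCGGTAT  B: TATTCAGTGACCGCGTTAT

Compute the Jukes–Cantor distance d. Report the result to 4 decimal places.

The sequences differ at 3 of 19 sites (6, 9, 16), so p = 3/19 ≈ 0.157895.
d = −(3/4) ln(1 − 4p/3) = −0.75 ln(1 − 0.210527) = −0.75 ln(0.789473)
  = −0.75 × (-0.236390) = 0.177293 substitutions/site.

0.1773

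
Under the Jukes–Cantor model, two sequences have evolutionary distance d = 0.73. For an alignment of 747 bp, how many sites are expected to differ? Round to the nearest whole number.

Invert JC69: p = (3/4)(1 − e^(−4d/3)) = 0.75 × (1 − e^(-0.973333)) = 0.75 × (1 − 0.377822) = 0.466634.
Expected differing sites = pL ≈ 0.466634 × 747 = 348.575598 ≈ 349.

349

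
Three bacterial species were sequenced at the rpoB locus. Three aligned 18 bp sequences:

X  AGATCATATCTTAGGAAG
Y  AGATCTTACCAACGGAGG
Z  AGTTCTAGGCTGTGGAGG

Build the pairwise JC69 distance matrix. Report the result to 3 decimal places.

X–Y: 6/18 sites differ → p ≈ 0.333333, d = −0.75 ln(1 − 0.444444) = 0.440839 ≈ 0.441.
X–Z: 8/18 sites differ → p ≈ 0.444444, d = −0.75 ln(1 − 0.592592) = 0.673455 ≈ 0.673.
Y–Z: 7/18 sites differ → p ≈ 0.388889, d = −0.75 ln(1 − 0.518519) = 0.548166 ≈ 0.548.

d(X,Y) = 0.441, d(X,Z) = 0.673, d(Y,Z) = 0.548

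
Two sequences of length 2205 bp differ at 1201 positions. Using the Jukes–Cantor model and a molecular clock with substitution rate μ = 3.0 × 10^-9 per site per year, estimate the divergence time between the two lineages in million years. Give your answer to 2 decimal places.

161.93

p = 1201/2205 ≈ 0.544671.
d = −(3/4) ln(1 − 4p/3) = −0.75 ln(1 − 0.726228) = −0.75 ln(0.273772)
  = −0.75 × (-1.295460) = 0.971595 substitutions/site.
Under a molecular clock d = 2μt, so t = d/(2μ) = 0.971595 / (2 × 3.0 × 10^-9) = 161.93 million years.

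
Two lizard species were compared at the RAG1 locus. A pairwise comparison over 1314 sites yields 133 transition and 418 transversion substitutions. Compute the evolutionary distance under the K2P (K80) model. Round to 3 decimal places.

0.620

P = 133/1314 ≈ 0.101218 and Q = 418/1314 ≈ 0.318113.
Under the Kimura two-parameter model, d = −½ ln(1 − 2P − Q) − ¼ ln(1 − 2Q).
1 − 2P − Q = 0.479451, giving −½ ln(0.479451) = 0.367557.
1 − 2Q = 0.363774, giving −¼ ln(0.363774) = 0.252806.
d = 0.367557 + 0.252806 = 0.620363.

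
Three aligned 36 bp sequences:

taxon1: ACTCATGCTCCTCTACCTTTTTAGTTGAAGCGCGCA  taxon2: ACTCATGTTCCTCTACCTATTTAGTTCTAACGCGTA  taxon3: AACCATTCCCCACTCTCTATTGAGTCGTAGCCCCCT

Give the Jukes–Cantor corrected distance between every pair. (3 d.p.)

taxon1–taxon2: 6/36 sites differ → p ≈ 0.166667, d = −0.75 ln(1 − 0.222223) = 0.188487 ≈ 0.188.
taxon1–taxon3: 14/36 sites differ → p ≈ 0.388889, d = −0.75 ln(1 − 0.518519) = 0.548166 ≈ 0.548.
taxon2–taxon3: 16/36 sites differ → p ≈ 0.444444, d = −0.75 ln(1 − 0.592592) = 0.673455 ≈ 0.673.

d(taxon1,taxon2) = 0.188, d(taxon1,taxon3) = 0.548, d(taxon2,taxon3) = 0.673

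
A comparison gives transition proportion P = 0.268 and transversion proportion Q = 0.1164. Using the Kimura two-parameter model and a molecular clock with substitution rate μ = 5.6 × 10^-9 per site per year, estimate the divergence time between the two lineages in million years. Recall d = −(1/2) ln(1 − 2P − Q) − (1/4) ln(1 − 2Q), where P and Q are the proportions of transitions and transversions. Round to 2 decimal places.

Under the Kimura two-parameter model, d = −½ ln(1 − 2P − Q) − ¼ ln(1 − 2Q).
1 − 2P − Q = 0.3476, giving −½ ln(0.3476) = 0.528351.
1 − 2Q = 0.7672, giving −¼ ln(0.7672) = 0.066252.
d = 0.528351 + 0.066252 = 0.594603.
Under a molecular clock d = 2μt, so t = d/(2μ) = 0.594603 / (2 × 5.6 × 10^-9) = 53.09 million years.

53.09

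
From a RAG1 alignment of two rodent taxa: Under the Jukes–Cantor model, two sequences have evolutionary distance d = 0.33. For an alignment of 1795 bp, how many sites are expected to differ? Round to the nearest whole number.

Invert JC69: p = (3/4)(1 − e^(−4d/3)) = 0.75 × (1 − e^(-0.44)) = 0.75 × (1 − 0.644036) = 0.266973.
Expected differing sites = pL ≈ 0.266973 × 1795 = 479.216535 ≈ 479.

479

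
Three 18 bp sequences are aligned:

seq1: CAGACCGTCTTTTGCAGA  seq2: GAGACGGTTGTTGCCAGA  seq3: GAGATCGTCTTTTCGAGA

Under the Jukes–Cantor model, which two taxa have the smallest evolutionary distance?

seq1–seq2: 6/18 differ, p = 0.333, d = 0.441.
seq1–seq3: 4/18 differ, p = 0.222, d = 0.264.
seq2–seq3: 6/18 differ, p = 0.333, d = 0.441.
The smallest distance is between seq1 and seq3.

seq1 and seq3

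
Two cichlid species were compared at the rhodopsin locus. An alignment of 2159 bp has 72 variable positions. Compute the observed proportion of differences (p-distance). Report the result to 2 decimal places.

0.03

p = 72/2159 = 0.033348… ≈ 0.03 (to 2 d.p.).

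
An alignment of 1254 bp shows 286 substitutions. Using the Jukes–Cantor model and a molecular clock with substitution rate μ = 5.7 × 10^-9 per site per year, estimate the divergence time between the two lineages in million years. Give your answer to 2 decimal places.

p = 286/1254 ≈ 0.22807.
d = −(3/4) ln(1 − 4p/3) = −0.75 ln(1 − 0.304093) = −0.75 ln(0.695907)
  = −0.75 × (-0.362539) = 0.271904 substitutions/site.
Under a molecular clock d = 2μt, so t = d/(2μ) = 0.271904 / (2 × 5.7 × 10^-9) = 23.85 million years.

23.85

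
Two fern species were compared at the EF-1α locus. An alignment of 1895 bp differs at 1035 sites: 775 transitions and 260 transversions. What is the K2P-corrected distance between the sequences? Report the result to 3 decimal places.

P = 775/1895 ≈ 0.408971 and Q = 260/1895 ≈ 0.137203.
Under the Kimura two-parameter model, d = −½ ln(1 − 2P − Q) − ¼ ln(1 − 2Q).
1 − 2P − Q = 0.044855, giving −½ ln(0.044855) = 1.552160.
1 − 2Q = 0.725594, giving −¼ ln(0.725594) = 0.080191.
d = 1.552160 + 0.080191 = 1.632351.

1.632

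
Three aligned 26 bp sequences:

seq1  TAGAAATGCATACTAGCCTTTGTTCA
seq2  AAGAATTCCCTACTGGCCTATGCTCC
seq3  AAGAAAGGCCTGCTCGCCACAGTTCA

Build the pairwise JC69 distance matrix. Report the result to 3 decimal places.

seq1–seq2: 8/26 sites differ → p ≈ 0.307692, d = −0.75 ln(1 − 0.410256) = 0.396050 ≈ 0.396.
seq1–seq3: 8/26 sites differ → p ≈ 0.307692, d = −0.75 ln(1 − 0.410256) = 0.396050 ≈ 0.396.
seq2–seq3: 10/26 sites differ → p ≈ 0.384615, d = −0.75 ln(1 − 0.51282) = 0.539341 ≈ 0.539.

d(seq1,seq2) = 0.396, d(seq1,seq3) = 0.396, d(seq2,seq3) = 0.539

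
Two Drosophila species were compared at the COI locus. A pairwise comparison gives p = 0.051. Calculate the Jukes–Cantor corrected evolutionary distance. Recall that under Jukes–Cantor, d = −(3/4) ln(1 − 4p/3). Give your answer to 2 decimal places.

0.05

d = −(3/4) ln(1 − 4p/3) = −0.75 ln(1 − 0.068) = −0.75 ln(0.932)
  = −0.75 × (-0.070422) = 0.052817 substitutions/site.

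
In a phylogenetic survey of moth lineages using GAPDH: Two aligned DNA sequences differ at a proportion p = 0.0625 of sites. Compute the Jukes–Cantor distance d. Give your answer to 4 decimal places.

d = −(3/4) ln(1 − 4p/3) = −0.75 ln(1 − 0.083333) = −0.75 ln(0.916667)
  = −0.75 × (-0.087011) = 0.065258 substitutions/site.

0.0653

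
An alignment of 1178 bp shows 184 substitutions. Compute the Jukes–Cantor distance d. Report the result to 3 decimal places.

0.175

p = 184/1178 ≈ 0.156197.
d = −(3/4) ln(1 − 4p/3) = −0.75 ln(1 − 0.208263) = −0.75 ln(0.791737)
  = −0.75 × (-0.233526) = 0.175145 substitutions/site.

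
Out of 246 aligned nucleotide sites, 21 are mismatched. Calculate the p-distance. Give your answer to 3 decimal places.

0.085

p = 21/246 = 0.085365… ≈ 0.085 (to 3 d.p.).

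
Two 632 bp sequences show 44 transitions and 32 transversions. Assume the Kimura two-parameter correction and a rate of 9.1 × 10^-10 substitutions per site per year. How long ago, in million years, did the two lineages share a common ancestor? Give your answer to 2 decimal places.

72.51

P = 44/632 ≈ 0.06962 and Q = 32/632 ≈ 0.050633.
Under the Kimura two-parameter model, d = −½ ln(1 − 2P − Q) − ¼ ln(1 − 2Q).
1 − 2P − Q = 0.810127, giving −½ ln(0.810127) = 0.105282.
1 − 2Q = 0.898734, giving −¼ ln(0.898734) = 0.026692.
d = 0.105282 + 0.026692 = 0.131974.
Under a molecular clock d = 2μt, so t = d/(2μ) = 0.131974 / (2 × 9.1 × 10^-10) = 72.51 million years.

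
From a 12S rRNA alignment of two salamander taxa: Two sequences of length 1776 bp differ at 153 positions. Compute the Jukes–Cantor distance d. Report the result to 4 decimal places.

p = 153/1776 ≈ 0.086149.
d = −(3/4) ln(1 − 4p/3) = −0.75 ln(1 − 0.114865) = −0.75 ln(0.885135)
  = −0.75 × (-0.122015) = 0.091511 substitutions/site.

0.0915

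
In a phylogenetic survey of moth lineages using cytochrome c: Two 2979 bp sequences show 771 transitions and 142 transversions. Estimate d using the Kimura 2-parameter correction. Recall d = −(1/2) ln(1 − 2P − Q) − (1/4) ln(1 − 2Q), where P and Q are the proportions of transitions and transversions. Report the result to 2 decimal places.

0.44

P = 771/2979 ≈ 0.258812 and Q = 142/2979 ≈ 0.047667.
Under the Kimura two-parameter model, d = −½ ln(1 − 2P − Q) − ¼ ln(1 − 2Q).
1 − 2P − Q = 0.434709, giving −½ ln(0.434709) = 0.416539.
1 − 2Q = 0.904666, giving −¼ ln(0.904666) = 0.025047.
d = 0.416539 + 0.025047 = 0.441586.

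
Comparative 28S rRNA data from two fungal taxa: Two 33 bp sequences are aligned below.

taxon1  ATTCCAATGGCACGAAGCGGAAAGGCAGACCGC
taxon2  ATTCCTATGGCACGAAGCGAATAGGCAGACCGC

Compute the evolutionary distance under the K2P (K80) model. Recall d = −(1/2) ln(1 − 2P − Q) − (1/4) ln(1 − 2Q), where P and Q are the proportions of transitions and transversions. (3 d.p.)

Of 33 sites, 1 differences are transitions and 2 are transversions, so P = 1/33 ≈ 0.030303 and Q = 2/33 ≈ 0.060606.
Under the Kimura two-parameter model, d = −½ ln(1 − 2P − Q) − ¼ ln(1 − 2Q).
1 − 2P − Q = 0.878788, giving −½ ln(0.878788) = 0.064606.
1 − 2Q = 0.878788, giving −¼ ln(0.878788) = 0.032303.
d = 0.064606 + 0.032303 = 0.096909.

0.097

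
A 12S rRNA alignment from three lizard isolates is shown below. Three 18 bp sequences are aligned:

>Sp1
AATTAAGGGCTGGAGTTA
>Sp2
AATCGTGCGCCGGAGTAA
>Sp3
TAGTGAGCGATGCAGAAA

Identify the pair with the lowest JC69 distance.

Sp1–Sp2: 6/18 differ, p = 0.333, d = 0.441.
Sp1–Sp3: 8/18 differ, p = 0.444, d = 0.673.
Sp2–Sp3: 8/18 differ, p = 0.444, d = 0.673.
The smallest distance is between Sp1 and Sp2.

Sp1 and Sp2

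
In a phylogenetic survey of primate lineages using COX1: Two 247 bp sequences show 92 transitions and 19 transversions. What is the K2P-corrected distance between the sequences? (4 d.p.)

0.9044

P = 92/247 ≈ 0.37247 and Q = 19/247 ≈ 0.076923.
Under the Kimura two-parameter model, d = −½ ln(1 − 2P − Q) − ¼ ln(1 − 2Q).
1 − 2P − Q = 0.178137, giving −½ ln(0.178137) = 0.862601.
1 − 2Q = 0.846154, giving −¼ ln(0.846154) = 0.041763.
d = 0.862601 + 0.041763 = 0.904364.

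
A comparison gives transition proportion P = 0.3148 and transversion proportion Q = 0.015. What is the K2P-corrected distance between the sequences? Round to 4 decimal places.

0.5249

Under the Kimura two-parameter model, d = −½ ln(1 − 2P − Q) − ¼ ln(1 − 2Q).
1 − 2P − Q = 0.3554, giving −½ ln(0.3554) = 0.517256.
1 − 2Q = 0.97, giving −¼ ln(0.97) = 0.007615.
d = 0.517256 + 0.007615 = 0.524871.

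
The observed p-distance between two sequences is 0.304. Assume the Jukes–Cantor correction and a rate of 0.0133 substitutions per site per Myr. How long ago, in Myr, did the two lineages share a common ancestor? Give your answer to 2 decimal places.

14.65

d = −(3/4) ln(1 − 4p/3) = −0.75 ln(1 − 0.405333) = −0.75 ln(0.594667)
  = −0.75 × (-0.519754) = 0.389816 substitutions/site.
Under a molecular clock d = 2μt, so t = d/(2μ) = 0.389816 / (2 × 0.0133) = 14.65 Myr.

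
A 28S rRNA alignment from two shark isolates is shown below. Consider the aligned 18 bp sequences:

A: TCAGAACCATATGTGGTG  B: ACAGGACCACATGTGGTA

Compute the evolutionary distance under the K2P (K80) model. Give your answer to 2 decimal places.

Of 18 sites, 3 differences are transitions and 1 are transversions, so P = 3/18 ≈ 0.166667 and Q = 1/18 ≈ 0.055556.
Under the Kimura two-parameter model, d = −½ ln(1 − 2P − Q) − ¼ ln(1 − 2Q).
1 − 2P − Q = 0.61111, giving −½ ln(0.61111) = 0.246239.
1 − 2Q = 0.888888, giving −¼ ln(0.888888) = 0.029446.
d = 0.246239 + 0.029446 = 0.275685.

0.28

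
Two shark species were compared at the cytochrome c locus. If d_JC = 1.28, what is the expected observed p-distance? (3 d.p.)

p = (3/4)(1 − e^(−4d/3)) = 0.75 × (1 − e^(-1.706667)) = 0.75 × (1 − 0.181470) = 0.613898.

0.614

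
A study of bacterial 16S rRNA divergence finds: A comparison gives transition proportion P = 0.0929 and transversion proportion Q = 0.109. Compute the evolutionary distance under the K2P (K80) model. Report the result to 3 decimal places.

0.236

Under the Kimura two-parameter model, d = −½ ln(1 − 2P − Q) − ¼ ln(1 − 2Q).
1 − 2P − Q = 0.7052, giving −½ ln(0.7052) = 0.174637.
1 − 2Q = 0.782, giving −¼ ln(0.782) = 0.061475.
d = 0.174637 + 0.061475 = 0.236112.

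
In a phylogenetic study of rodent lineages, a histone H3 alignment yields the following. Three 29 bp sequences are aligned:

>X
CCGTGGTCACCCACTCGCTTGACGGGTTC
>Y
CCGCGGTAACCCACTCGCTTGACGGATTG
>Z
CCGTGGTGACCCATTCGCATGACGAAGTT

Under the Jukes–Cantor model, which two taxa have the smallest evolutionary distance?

X–Y: 4/29 differ, p = 0.138, d = 0.152.
X–Z: 7/29 differ, p = 0.241, d = 0.291.
Y–Z: 7/29 differ, p = 0.241, d = 0.291.
The smallest distance is between X and Y.

X and Y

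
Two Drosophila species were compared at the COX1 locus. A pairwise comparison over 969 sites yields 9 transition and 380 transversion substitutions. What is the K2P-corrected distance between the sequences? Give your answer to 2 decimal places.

0.65

P = 9/969 ≈ 0.009288 and Q = 380/969 ≈ 0.392157.
Under the Kimura two-parameter model, d = −½ ln(1 − 2P − Q) − ¼ ln(1 − 2Q).
1 − 2P − Q = 0.589267, giving −½ ln(0.589267) = 0.264438.
1 − 2Q = 0.215686, giving −¼ ln(0.215686) = 0.383483.
d = 0.264438 + 0.383483 = 0.647921.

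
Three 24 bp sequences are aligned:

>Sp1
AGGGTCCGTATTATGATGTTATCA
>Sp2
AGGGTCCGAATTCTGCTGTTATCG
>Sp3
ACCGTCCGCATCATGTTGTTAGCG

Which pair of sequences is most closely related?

Sp1–Sp2: 4/24 differ, p = 0.167, d = 0.188.
Sp1–Sp3: 7/24 differ, p = 0.292, d = 0.369.
Sp2–Sp3: 7/24 differ, p = 0.292, d = 0.369.
The smallest distance is between Sp1 and Sp2.

Sp1 and Sp2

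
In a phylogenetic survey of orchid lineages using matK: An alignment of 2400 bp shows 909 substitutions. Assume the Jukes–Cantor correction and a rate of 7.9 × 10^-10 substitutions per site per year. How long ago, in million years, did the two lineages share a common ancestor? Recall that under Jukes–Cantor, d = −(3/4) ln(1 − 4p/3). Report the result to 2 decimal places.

p = 909/2400 = 0.37875.
d = −(3/4) ln(1 − 4p/3) = −0.75 ln(1 − 0.505) = −0.75 ln(0.495)
  = −0.75 × (-0.703198) = 0.527399 substitutions/site.
Under a molecular clock d = 2μt, so t = d/(2μ) = 0.527399 / (2 × 7.9 × 10^-10) = 333.80 million years.

333.80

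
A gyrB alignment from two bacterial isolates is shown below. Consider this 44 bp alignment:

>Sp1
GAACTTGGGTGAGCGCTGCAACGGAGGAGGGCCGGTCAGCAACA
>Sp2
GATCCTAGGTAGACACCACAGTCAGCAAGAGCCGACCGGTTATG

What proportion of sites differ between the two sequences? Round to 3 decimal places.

0.545

The sequences differ at 24 of 44 positions.
p = 24/44 = 0.545454… ≈ 0.545 (to 3 d.p.).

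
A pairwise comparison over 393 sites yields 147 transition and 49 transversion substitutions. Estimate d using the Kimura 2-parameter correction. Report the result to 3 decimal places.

P = 147/393 ≈ 0.374046 and Q = 49/393 ≈ 0.124682.
Under the Kimura two-parameter model, d = −½ ln(1 − 2P − Q) − ¼ ln(1 − 2Q).
1 − 2P − Q = 0.127226, giving −½ ln(0.127226) = 1.030895.
1 − 2Q = 0.750636, giving −¼ ln(0.750636) = 0.071709.
d = 1.030895 + 0.071709 = 1.102604.

1.103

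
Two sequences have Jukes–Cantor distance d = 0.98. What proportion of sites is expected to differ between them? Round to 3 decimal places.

0.547

p = (3/4)(1 − e^(−4d/3)) = 0.75 × (1 − e^(-1.306667)) = 0.75 × (1 − 0.270721) = 0.546959.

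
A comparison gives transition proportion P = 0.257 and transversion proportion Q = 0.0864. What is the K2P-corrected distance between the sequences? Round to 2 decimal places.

Under the Kimura two-parameter model, d = −½ ln(1 − 2P − Q) − ¼ ln(1 − 2Q).
1 − 2P − Q = 0.3996, giving −½ ln(0.3996) = 0.458646.
1 − 2Q = 0.8272, giving −¼ ln(0.8272) = 0.047427.
d = 0.458646 + 0.047427 = 0.506073.

0.51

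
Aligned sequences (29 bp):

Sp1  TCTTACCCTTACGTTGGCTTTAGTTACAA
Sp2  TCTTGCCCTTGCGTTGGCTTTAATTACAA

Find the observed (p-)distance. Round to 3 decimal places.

The sequences differ at 3 of 29 positions (sites 5, 11, 23).
p = 3/29 = 0.103448… ≈ 0.103 (to 3 d.p.).

0.103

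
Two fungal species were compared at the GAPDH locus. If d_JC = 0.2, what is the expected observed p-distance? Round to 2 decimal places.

p = (3/4)(1 − e^(−4d/3)) = 0.75 × (1 − e^(-0.266667)) = 0.75 × (1 − 0.765928) = 0.175554.

0.18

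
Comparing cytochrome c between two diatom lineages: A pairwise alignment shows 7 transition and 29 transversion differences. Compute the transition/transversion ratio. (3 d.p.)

0.241

R = 7/29 = 0.241379… ≈ 0.241 (to 3 d.p.).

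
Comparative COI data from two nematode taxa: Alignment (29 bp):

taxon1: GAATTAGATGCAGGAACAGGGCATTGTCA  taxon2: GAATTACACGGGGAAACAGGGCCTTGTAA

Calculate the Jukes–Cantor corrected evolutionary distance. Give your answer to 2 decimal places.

The sequences differ at 7 of 29 sites (7, 9, 11, 12, 14, 23, 28), so p = 7/29 ≈ 0.241379.
d = −(3/4) ln(1 − 4p/3) = −0.75 ln(1 − 0.321839) = −0.75 ln(0.678161)
  = −0.75 × (-0.388371) = 0.291278 substitutions/site.

0.29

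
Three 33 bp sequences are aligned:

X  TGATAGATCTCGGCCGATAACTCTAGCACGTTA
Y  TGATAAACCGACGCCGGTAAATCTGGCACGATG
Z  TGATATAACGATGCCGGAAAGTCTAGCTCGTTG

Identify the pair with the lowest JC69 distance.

Y and Z

X–Y: 10/33 differ, p = 0.303, d = 0.388.
X–Z: 10/33 differ, p = 0.303, d = 0.388.
Y–Z: 8/33 differ, p = 0.242, d = 0.293.
The smallest distance is between Y and Z.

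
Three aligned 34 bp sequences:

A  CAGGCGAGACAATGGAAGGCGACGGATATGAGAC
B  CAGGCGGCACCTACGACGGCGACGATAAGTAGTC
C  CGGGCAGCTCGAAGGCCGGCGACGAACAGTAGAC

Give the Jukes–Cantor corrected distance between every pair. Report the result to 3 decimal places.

A–B: 13/34 sites differ → p ≈ 0.382353, d = −0.75 ln(1 − 0.509804) = 0.534712 ≈ 0.535.
A–C: 13/34 sites differ → p ≈ 0.382353, d = −0.75 ln(1 − 0.509804) = 0.534712 ≈ 0.535.
B–C: 10/34 sites differ → p ≈ 0.294118, d = −0.75 ln(1 − 0.392157) = 0.373379 ≈ 0.373.

d(A,B) = 0.535, d(A,C) = 0.535, d(B,C) = 0.373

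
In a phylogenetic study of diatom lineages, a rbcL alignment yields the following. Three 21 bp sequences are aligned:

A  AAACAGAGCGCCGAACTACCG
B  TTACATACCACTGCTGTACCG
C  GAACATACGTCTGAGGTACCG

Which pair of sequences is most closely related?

A–B: 9/21 differ, p = 0.429, d = 0.635.
A–C: 8/21 differ, p = 0.381, d = 0.532.
B–C: 6/21 differ, p = 0.286, d = 0.360.
The smallest distance is between B and C.

B and C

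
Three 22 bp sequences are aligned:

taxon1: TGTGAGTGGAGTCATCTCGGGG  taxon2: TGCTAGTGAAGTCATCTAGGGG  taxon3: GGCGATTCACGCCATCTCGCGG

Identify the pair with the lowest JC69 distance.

taxon1–taxon2: 4/22 differ, p = 0.182, d = 0.208.
taxon1–taxon3: 8/22 differ, p = 0.364, d = 0.497.
taxon2–taxon3: 8/22 differ, p = 0.364, d = 0.497.
The smallest distance is between taxon1 and taxon2.

taxon1 and taxon2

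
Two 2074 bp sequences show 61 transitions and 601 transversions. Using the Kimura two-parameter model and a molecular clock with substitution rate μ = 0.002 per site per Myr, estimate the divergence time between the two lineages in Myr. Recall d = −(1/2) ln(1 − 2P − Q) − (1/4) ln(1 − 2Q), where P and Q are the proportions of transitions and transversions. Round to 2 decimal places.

107.73

P = 61/2074 ≈ 0.029412 and Q = 601/2074 ≈ 0.289778.
Under the Kimura two-parameter model, d = −½ ln(1 − 2P − Q) − ¼ ln(1 − 2Q).
1 − 2P − Q = 0.651398, giving −½ ln(0.651398) = 0.214317.
1 − 2Q = 0.420444, giving −¼ ln(0.420444) = 0.216611.
d = 0.214317 + 0.216611 = 0.430928.
Under a molecular clock d = 2μt, so t = d/(2μ) = 0.430928 / (2 × 0.002) = 107.73 Myr.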